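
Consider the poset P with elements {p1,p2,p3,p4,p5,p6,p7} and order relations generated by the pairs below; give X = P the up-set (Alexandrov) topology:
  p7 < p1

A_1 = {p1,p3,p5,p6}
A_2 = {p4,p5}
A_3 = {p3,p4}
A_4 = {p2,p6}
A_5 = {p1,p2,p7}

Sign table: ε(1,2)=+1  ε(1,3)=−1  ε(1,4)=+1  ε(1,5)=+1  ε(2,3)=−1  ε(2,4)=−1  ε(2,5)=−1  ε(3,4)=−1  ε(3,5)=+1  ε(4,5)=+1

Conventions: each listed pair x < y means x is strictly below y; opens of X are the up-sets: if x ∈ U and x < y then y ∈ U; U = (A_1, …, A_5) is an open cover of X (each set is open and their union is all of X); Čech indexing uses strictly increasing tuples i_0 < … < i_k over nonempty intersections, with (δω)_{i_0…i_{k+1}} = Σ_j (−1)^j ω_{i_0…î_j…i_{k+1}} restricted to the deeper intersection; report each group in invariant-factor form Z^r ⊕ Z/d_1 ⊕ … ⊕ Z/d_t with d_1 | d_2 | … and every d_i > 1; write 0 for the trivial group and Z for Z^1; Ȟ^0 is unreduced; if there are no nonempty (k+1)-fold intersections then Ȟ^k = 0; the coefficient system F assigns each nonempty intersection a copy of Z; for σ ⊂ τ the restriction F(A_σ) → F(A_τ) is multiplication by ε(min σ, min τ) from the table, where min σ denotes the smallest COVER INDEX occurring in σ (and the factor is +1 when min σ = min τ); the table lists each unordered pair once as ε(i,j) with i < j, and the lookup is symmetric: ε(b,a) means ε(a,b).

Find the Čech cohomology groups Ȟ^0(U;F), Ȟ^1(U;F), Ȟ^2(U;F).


Ȟ^0 ≅ Z, Ȟ^1 ≅ Z^2, Ȟ^2 ≅ 0

intersection data:
  A12={p5} A13={p3} A14={p6} A15={p1} A23={p4} A45={p2}
C dims 5,6; δ0: rk 4, SNF 1^4
Ȟ^0 = (5 − 4) − 0 = 1, so Ȟ^0 ≅ Z
Ȟ^1 = (6 − 0) − 4 = 2, so Ȟ^1 ≅ Z^2
Ȟ^2 = (0 − 0) − 0 = 0, so Ȟ^2 ≅ 0


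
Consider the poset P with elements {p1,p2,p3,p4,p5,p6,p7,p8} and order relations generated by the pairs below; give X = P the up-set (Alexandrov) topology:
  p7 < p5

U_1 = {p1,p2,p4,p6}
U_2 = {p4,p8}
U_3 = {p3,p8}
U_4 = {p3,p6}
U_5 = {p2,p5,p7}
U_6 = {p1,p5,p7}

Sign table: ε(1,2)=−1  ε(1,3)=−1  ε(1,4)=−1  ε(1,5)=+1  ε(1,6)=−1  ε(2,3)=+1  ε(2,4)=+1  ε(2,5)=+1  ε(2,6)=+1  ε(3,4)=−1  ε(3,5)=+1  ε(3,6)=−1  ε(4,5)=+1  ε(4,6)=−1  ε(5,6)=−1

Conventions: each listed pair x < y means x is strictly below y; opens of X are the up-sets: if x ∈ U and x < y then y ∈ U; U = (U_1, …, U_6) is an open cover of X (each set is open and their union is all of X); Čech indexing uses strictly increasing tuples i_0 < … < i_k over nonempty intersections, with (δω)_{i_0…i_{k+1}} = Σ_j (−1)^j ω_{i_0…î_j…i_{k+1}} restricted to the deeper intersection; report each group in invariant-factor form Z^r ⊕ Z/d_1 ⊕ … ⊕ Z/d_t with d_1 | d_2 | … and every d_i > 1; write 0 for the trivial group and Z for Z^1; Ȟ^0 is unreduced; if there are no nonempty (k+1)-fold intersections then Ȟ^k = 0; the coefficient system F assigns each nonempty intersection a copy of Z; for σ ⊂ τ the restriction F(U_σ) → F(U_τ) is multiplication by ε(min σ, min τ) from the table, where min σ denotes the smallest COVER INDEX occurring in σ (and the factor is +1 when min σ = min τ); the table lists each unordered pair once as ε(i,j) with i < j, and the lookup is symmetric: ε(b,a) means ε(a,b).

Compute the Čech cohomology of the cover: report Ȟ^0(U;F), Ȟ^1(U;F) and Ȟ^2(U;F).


Ȟ^0 ≅ 0; Ȟ^1 ≅ Z ⊕ Z/2; Ȟ^2 ≅ 0

nerve simplices:
  U12={p4} U14={p6} U15={p2} U16={p1} U23={p8} U34={p3} U56={p5,p7}
C dims 6,7; δ0: rk 6, SNF 1^5·2
degree 0: 6−6−0 = 0 → Ȟ^0 ≅ 0
degree 1: 7−0−6 = 1 plus torsion [2] → Ȟ^1 ≅ Z ⊕ Z/2
degree 2: 0−0−0 = 0 → Ȟ^2 ≅ 0


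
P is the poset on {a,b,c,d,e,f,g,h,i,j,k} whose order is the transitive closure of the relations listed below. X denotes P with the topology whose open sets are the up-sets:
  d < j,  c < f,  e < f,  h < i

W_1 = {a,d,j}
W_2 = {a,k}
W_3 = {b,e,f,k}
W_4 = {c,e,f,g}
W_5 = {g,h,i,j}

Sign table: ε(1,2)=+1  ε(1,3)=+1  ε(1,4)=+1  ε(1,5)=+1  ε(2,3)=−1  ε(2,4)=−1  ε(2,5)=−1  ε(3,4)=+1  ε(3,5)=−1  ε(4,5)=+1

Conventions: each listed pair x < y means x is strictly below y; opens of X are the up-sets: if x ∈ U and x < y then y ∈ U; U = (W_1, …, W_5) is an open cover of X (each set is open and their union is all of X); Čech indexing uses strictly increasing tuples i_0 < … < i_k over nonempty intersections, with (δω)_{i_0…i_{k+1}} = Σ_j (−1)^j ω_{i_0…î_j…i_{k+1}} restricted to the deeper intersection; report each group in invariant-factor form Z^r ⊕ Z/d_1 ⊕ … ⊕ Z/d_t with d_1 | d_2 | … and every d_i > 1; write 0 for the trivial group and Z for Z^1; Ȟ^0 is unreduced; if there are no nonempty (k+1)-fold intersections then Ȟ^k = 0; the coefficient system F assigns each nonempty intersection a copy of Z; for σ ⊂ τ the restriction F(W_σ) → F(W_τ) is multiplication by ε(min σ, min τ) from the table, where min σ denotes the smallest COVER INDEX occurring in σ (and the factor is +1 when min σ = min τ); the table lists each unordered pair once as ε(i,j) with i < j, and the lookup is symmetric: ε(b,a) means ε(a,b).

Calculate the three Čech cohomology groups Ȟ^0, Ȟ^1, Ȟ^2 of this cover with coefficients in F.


Ȟ^0(U;F) ≅ 0, Ȟ^1(U;F) ≅ Z/2 and Ȟ^2(U;F) ≅ 0

nerve of the cover:
  W12={a} W15={j} W23={k} W34={e,f} W45={g}
C dims 5,5; δ0: rk 5, SNF 1^4·2
Ȟ^0 = (5 − 5) − 0 = 0, so Ȟ^0 ≅ 0
Ȟ^1 = (5 − 0) − 5 = 0 plus torsion [2], so Ȟ^1 ≅ Z/2
Ȟ^2 = (0 − 0) − 0 = 0, so Ȟ^2 ≅ 0


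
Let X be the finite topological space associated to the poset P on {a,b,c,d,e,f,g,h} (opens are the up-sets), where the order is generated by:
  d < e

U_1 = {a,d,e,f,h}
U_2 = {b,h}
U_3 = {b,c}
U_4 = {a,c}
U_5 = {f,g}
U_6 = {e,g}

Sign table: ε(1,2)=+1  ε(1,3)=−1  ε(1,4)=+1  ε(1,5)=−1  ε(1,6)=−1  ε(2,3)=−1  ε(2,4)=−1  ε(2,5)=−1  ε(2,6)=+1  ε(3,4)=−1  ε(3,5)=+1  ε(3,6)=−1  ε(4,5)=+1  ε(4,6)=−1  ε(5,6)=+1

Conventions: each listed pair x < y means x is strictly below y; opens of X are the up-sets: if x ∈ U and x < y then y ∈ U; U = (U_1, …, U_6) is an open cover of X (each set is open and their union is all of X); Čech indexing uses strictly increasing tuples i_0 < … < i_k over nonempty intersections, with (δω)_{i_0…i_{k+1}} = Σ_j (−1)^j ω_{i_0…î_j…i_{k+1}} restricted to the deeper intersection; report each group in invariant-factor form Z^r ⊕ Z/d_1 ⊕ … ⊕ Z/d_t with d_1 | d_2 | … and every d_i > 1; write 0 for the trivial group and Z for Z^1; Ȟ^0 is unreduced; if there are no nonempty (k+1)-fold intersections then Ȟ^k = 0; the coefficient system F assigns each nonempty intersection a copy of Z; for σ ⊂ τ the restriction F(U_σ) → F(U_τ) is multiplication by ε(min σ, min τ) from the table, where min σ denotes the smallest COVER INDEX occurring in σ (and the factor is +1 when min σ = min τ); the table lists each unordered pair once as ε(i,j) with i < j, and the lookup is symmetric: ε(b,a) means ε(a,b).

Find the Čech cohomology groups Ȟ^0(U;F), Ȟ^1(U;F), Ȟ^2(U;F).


nonempty intersections:
  U12={h} U14={a} U15={f} U16={e} U23={b} U34={c} U56={g}
C dims 6,7; δ0: rk 5, SNF 1^5
Ȟ^0: (6−5)−0=1 ⇒ Z
Ȟ^1: (7−0)−5=2 ⇒ Z^2
Ȟ^2: (0−0)−0=0 ⇒ 0

Ȟ^0 ≅ Z; Ȟ^1 ≅ Z^2; Ȟ^2 ≅ 0


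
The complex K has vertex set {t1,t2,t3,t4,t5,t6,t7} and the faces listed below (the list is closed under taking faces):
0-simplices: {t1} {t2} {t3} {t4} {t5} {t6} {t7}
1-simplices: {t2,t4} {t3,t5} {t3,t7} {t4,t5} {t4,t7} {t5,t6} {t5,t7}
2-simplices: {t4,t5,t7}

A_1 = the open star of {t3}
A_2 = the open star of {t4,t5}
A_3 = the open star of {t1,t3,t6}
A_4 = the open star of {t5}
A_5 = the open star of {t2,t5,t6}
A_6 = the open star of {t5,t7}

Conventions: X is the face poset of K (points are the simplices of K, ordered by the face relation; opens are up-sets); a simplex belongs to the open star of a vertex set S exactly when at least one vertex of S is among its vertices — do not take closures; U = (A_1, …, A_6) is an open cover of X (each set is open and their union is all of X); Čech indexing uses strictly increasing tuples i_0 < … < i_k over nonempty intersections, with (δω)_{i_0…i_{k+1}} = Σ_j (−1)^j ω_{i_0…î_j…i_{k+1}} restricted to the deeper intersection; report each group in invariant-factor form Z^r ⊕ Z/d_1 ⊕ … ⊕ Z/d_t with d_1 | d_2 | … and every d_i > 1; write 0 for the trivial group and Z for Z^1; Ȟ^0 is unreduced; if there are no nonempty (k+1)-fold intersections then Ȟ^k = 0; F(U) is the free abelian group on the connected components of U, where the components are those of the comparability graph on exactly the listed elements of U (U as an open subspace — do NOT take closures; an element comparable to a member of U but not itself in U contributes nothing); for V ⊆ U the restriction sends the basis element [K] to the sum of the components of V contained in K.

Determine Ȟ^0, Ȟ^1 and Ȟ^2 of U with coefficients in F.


Ȟ^0(U;F) ≅ Z^2, Ȟ^1(U;F) ≅ Z, Ȟ^2(U;F) ≅ 0

nerve of the cover:
  A1={{t3},{t3,t5},{t3,t7}} A2={{t4},{t5},{t2,t4},{t3,t5},{t4,t5},{t4,t7},{t5,t6},{t5,t7},{t4,t5,t7}} A3={{t1},{t3},{t6},{t3,t5},{t3,t7},{t5,t6}} A4={{t5},{t3,t5},{t4,t5},{t5,t6},{t5,t7},{t4,t5,t7}} A5={{t2},{t5},{t6},{t2,t4},{t3,t5},{t4,t5},{t5,t6},{t5,t7},{t4,t5,t7}} A6={{t5},{t7},{t3,t5},{t3,t7},{t4,t5},{t4,t7},{t5,t6},{t5,t7},{t4,t5,t7}}
  A12={{t3,t5}} A13={{t3},{t3,t5},{t3,t7}} A14={{t3,t5}} A15={{t3,t5}} A16={{t3,t5},{t3,t7}} A23={{t3,t5},{t5,t6}} A24={{t5},{t3,t5},{t4,t5},{t5,t6},{t5,t7},{t4,t5,t7}} A25={{t5},{t2,t4},{t3,t5},{t4,t5},{t5,t6},{t5,t7},{t4,t5,t7}} A26={{t5},{t3,t5},{t4,t5},{t4,t7},{t5,t6},{t5,t7},{t4,t5,t7}} A34={{t3,t5},{t5,t6}} A35={{t6},{t3,t5},{t5,t6}} A36={{t3,t5},{t3,t7},{t5,t6}} A45={{t5},{t3,t5},{t4,t5},{t5,t6},{t5,t7},{t4,t5,t7}} A46={{t5},{t3,t5},{t4,t5},{t5,t6},{t5,t7},{t4,t5,t7}} A56={{t5},{t3,t5},{t4,t5},{t5,t6},{t5,t7},{t4,t5,t7}}
  A123={{t3,t5}} A124={{t3,t5}} A125={{t3,t5}} A126={{t3,t5}} A134={{t3,t5}} A135={{t3,t5}} A136={{t3,t5},{t3,t7}} A145={{t3,t5}} A146={{t3,t5}} A156={{t3,t5}} A234={{t3,t5},{t5,t6}} A235={{t3,t5},{t5,t6}} A236={{t3,t5},{t5,t6}} A245={{t5},{t3,t5},{t4,t5},{t5,t6},{t5,t7},{t4,t5,t7}} A246={{t5},{t3,t5},{t4,t5},{t5,t6},{t5,t7},{t4,t5,t7}} A256={{t5},{t3,t5},{t4,t5},{t5,t6},{t5,t7},{t4,t5,t7}} A345={{t3,t5},{t5,t6}} A346={{t3,t5},{t5,t6}} A356={{t3,t5},{t5,t6}} A456={{t5},{t3,t5},{t4,t5},{t5,t6},{t5,t7},{t4,t5,t7}}
  A1234={{t3,t5}} A1235={{t3,t5}} A1236={{t3,t5}} A1245={{t3,t5}} A1246={{t3,t5}} A1256={{t3,t5}} A1345={{t3,t5}} A1346={{t3,t5}} A1356={{t3,t5}} A1456={{t3,t5}} A2345={{t3,t5},{t5,t6}} A2346={{t3,t5},{t5,t6}} A2356={{t3,t5},{t5,t6}} A2456={{t5},{t3,t5},{t4,t5},{t5,t6},{t5,t7},{t4,t5,t7}} A3456={{t3,t5},{t5,t6}}
  A12345={{t3,t5}} A12346={{t3,t5}} A12356={{t3,t5}} A12456={{t3,t5}} A13456={{t3,t5}} A23456={{t3,t5},{t5,t6}}
  A123456={{t3,t5}}
components per intersection:
  A1: {{t3},{t3,t5},{t3,t7}}
  A2: {{t4},{t5},{t2,t4},{t3,t5},{t4,t5},{t4,t7},{t5,t6},{t5,t7},{t4,t5,t7}}
  A3: {{t1}} {{t3},{t3,t5},{t3,t7}} {{t6},{t5,t6}}
  A4: {{t5},{t3,t5},{t4,t5},{t5,t6},{t5,t7},{t4,t5,t7}}
  A5: {{t2},{t2,t4}} {{t5},{t6},{t3,t5},{t4,t5},{t5,t6},{t5,t7},{t4,t5,t7}}
  A6: {{t5},{t7},{t3,t5},{t3,t7},{t4,t5},{t4,t7},{t5,t6},{t5,t7},{t4,t5,t7}}
  A12: {{t3,t5}}
  A13: {{t3},{t3,t5},{t3,t7}}
  A14: {{t3,t5}}
  A15: {{t3,t5}}
  A16: {{t3,t5}} {{t3,t7}}
  A23: {{t3,t5}} {{t5,t6}}
  A24: {{t5},{t3,t5},{t4,t5},{t5,t6},{t5,t7},{t4,t5,t7}}
  A25: {{t5},{t3,t5},{t4,t5},{t5,t6},{t5,t7},{t4,t5,t7}} {{t2,t4}}
  A26: {{t5},{t3,t5},{t4,t5},{t4,t7},{t5,t6},{t5,t7},{t4,t5,t7}}
  A34: {{t3,t5}} {{t5,t6}}
  A35: {{t6},{t5,t6}} {{t3,t5}}
  A36: {{t3,t5}} {{t3,t7}} {{t5,t6}}
  A45: {{t5},{t3,t5},{t4,t5},{t5,t6},{t5,t7},{t4,t5,t7}}
  A46: {{t5},{t3,t5},{t4,t5},{t5,t6},{t5,t7},{t4,t5,t7}}
  A56: {{t5},{t3,t5},{t4,t5},{t5,t6},{t5,t7},{t4,t5,t7}}
  A123: {{t3,t5}}
  A124: {{t3,t5}}
  A125: {{t3,t5}}
  A126: {{t3,t5}}
  A134: {{t3,t5}}
  A135: {{t3,t5}}
  A136: {{t3,t5}} {{t3,t7}}
  A145: {{t3,t5}}
  A146: {{t3,t5}}
  A156: {{t3,t5}}
  A234: {{t3,t5}} {{t5,t6}}
  A235: {{t3,t5}} {{t5,t6}}
  A236: {{t3,t5}} {{t5,t6}}
  A245: {{t5},{t3,t5},{t4,t5},{t5,t6},{t5,t7},{t4,t5,t7}}
  A246: {{t5},{t3,t5},{t4,t5},{t5,t6},{t5,t7},{t4,t5,t7}}
  A256: {{t5},{t3,t5},{t4,t5},{t5,t6},{t5,t7},{t4,t5,t7}}
  A345: {{t3,t5}} {{t5,t6}}
  A346: {{t3,t5}} {{t5,t6}}
  A356: {{t3,t5}} {{t5,t6}}
  A456: {{t5},{t3,t5},{t4,t5},{t5,t6},{t5,t7},{t4,t5,t7}}
  A1234: {{t3,t5}}
  A1235: {{t3,t5}}
  A1236: {{t3,t5}}
  A1245: {{t3,t5}}
  A1246: {{t3,t5}}
  A1256: {{t3,t5}}
  A1345: {{t3,t5}}
  A1346: {{t3,t5}}
  A1356: {{t3,t5}}
  A1456: {{t3,t5}}
  A2345: {{t3,t5}} {{t5,t6}}
  A2346: {{t3,t5}} {{t5,t6}}
  A2356: {{t3,t5}} {{t5,t6}}
  A2456: {{t5},{t3,t5},{t4,t5},{t5,t6},{t5,t7},{t4,t5,t7}}
  A3456: {{t3,t5}} {{t5,t6}}
  A12345: {{t3,t5}}
  A12346: {{t3,t5}}
  A12356: {{t3,t5}}
  A12456: {{t3,t5}}
  A13456: {{t3,t5}}
  A23456: {{t3,t5}} {{t5,t6}}
  A123456: {{t3,t5}}
C dims 9,22,27,19; δ0: rk 7, SNF 1^7; δ1: rk 14, SNF 1^14; δ2: rk 13, SNF 1^13
Ȟ^0 = (9 − 7) − 0 = 2, so Ȟ^0 ≅ Z^2
Ȟ^1 = (22 − 14) − 7 = 1, so Ȟ^1 ≅ Z
Ȟ^2 = (27 − 13) − 14 = 0, so Ȟ^2 ≅ 0


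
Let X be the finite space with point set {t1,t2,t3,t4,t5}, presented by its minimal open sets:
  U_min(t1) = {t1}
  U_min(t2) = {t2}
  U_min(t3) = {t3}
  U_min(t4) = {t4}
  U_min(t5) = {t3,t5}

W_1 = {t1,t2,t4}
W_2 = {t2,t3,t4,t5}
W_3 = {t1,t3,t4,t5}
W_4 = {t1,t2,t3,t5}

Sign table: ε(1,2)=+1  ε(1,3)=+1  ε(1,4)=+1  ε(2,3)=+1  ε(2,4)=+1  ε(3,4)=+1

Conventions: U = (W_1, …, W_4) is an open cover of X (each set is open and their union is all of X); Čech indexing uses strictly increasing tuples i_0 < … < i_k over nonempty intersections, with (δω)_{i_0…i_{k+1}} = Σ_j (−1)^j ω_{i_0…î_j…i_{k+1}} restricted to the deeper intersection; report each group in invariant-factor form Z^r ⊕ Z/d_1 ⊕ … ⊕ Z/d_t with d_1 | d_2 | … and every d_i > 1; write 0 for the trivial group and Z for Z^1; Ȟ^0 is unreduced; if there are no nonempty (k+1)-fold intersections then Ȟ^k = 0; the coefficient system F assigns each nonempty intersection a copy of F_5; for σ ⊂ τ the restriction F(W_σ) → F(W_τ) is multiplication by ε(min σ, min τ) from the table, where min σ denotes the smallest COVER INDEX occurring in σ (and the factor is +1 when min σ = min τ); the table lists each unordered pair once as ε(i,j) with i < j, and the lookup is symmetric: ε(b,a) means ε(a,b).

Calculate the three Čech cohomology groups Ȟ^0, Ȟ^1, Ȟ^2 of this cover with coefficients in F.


cover nerve:
  W12={t2,t4} W13={t1,t4} W14={t1,t2} W23={t3,t4,t5} W24={t2,t3,t5} W34={t1,t3,t5}
  W123={t4} W124={t2} W134={t1} W234={t3,t5}
C dims 4,6,4; δ0: rk_F5 3; δ1: rk_F5 3
Ȟ^0: (4−3)−0=1 ⇒ Z/5
Ȟ^1: (6−3)−3=0 ⇒ 0
Ȟ^2: (4−0)−3=1 ⇒ Z/5

Ȟ^0(U;F) ≅ Z/5; Ȟ^1(U;F) ≅ 0; Ȟ^2(U;F) ≅ Z/5


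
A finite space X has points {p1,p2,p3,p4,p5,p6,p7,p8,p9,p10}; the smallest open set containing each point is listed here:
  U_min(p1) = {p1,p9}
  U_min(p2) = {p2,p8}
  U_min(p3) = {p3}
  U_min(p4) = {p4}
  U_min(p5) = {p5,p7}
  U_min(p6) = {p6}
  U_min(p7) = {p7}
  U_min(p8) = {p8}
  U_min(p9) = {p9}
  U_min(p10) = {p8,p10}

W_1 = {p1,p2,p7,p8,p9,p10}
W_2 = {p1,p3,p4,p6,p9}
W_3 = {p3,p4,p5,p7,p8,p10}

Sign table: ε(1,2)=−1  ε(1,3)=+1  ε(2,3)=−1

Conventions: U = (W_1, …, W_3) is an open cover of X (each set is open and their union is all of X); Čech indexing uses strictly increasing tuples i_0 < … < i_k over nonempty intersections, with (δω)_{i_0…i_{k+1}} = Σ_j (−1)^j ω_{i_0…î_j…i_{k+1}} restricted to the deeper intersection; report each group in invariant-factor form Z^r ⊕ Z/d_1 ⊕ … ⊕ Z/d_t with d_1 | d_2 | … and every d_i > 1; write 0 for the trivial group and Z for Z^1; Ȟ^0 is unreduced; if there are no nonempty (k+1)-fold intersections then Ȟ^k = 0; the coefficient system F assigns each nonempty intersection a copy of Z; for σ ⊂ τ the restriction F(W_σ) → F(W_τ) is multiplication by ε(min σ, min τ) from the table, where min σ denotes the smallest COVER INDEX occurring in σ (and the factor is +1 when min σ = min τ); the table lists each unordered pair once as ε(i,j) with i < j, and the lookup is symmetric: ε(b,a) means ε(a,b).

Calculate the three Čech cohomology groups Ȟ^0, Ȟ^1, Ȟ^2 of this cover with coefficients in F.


Ȟ^0 = Z, Ȟ^1 = Z and Ȟ^2 = 0

cover nerve:
  W12={p1,p9} W13={p7,p8,p10} W23={p3,p4}
C dims 3,3; δ0: rk 2, SNF 1^2
Ȟ^0: (3−2)−0=1 ⇒ Z
Ȟ^1: (3−0)−2=1 ⇒ Z
Ȟ^2: (0−0)−0=0 ⇒ 0


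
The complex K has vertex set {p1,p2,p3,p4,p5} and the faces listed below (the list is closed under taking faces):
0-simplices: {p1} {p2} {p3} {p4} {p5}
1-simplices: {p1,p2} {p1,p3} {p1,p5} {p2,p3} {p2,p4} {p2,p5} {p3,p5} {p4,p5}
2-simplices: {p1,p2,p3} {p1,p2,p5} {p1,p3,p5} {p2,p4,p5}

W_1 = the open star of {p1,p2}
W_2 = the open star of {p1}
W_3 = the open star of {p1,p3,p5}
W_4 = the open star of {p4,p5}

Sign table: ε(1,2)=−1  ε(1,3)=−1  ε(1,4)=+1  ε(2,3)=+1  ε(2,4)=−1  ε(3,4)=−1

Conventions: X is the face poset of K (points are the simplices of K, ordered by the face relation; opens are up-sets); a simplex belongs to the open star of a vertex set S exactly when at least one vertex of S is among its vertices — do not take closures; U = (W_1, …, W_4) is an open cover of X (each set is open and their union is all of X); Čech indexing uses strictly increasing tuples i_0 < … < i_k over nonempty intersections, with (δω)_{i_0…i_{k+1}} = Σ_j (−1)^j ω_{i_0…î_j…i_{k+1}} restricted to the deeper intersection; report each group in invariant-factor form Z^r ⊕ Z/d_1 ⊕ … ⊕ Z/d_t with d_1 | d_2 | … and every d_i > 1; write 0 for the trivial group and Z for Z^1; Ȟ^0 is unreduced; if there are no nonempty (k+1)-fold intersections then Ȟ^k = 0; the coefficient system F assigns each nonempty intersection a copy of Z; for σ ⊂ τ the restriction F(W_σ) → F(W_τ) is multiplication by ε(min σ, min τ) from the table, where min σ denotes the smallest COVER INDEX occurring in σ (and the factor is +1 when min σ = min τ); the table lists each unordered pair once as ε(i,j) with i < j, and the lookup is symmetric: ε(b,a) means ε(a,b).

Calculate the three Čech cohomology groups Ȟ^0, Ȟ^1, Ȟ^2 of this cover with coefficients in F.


Ȟ^0 ≅ Z; Ȟ^1 ≅ 0; Ȟ^2 ≅ 0

nonempty overlaps:
  W1={{p1},{p2},{p1,p2},{p1,p3},{p1,p5},{p2,p3},{p2,p4},{p2,p5},{p1,p2,p3},{p1,p2,p5},{p1,p3,p5},{p2,p4,p5}} W2={{p1},{p1,p2},{p1,p3},{p1,p5},{p1,p2,p3},{p1,p2,p5},{p1,p3,p5}} W3={{p1},{p3},{p5},{p1,p2},{p1,p3},{p1,p5},{p2,p3},{p2,p5},{p3,p5},{p4,p5},{p1,p2,p3},{p1,p2,p5},{p1,p3,p5},{p2,p4,p5}} W4={{p4},{p5},{p1,p5},{p2,p4},{p2,p5},{p3,p5},{p4,p5},{p1,p2,p5},{p1,p3,p5},{p2,p4,p5}}
  W12={{p1},{p1,p2},{p1,p3},{p1,p5},{p1,p2,p3},{p1,p2,p5},{p1,p3,p5}} W13={{p1},{p1,p2},{p1,p3},{p1,p5},{p2,p3},{p2,p5},{p1,p2,p3},{p1,p2,p5},{p1,p3,p5},{p2,p4,p5}} W14={{p1,p5},{p2,p4},{p2,p5},{p1,p2,p5},{p1,p3,p5},{p2,p4,p5}} W23={{p1},{p1,p2},{p1,p3},{p1,p5},{p1,p2,p3},{p1,p2,p5},{p1,p3,p5}} W24={{p1,p5},{p1,p2,p5},{p1,p3,p5}} W34={{p5},{p1,p5},{p2,p5},{p3,p5},{p4,p5},{p1,p2,p5},{p1,p3,p5},{p2,p4,p5}}
  W123={{p1},{p1,p2},{p1,p3},{p1,p5},{p1,p2,p3},{p1,p2,p5},{p1,p3,p5}} W124={{p1,p5},{p1,p2,p5},{p1,p3,p5}} W134={{p1,p5},{p2,p5},{p1,p2,p5},{p1,p3,p5},{p2,p4,p5}} W234={{p1,p5},{p1,p2,p5},{p1,p3,p5}}
  W1234={{p1,p5},{p1,p2,p5},{p1,p3,p5}}
C dims 4,6,4,1; δ0: rk 3, SNF 1^3; δ1: rk 3, SNF 1^3; δ2: rk 1, SNF 1^1
degree 0: 4−3−0 = 1 → Ȟ^0 ≅ Z
degree 1: 6−3−3 = 0 → Ȟ^1 ≅ 0
degree 2: 4−1−3 = 0 → Ȟ^2 ≅ 0


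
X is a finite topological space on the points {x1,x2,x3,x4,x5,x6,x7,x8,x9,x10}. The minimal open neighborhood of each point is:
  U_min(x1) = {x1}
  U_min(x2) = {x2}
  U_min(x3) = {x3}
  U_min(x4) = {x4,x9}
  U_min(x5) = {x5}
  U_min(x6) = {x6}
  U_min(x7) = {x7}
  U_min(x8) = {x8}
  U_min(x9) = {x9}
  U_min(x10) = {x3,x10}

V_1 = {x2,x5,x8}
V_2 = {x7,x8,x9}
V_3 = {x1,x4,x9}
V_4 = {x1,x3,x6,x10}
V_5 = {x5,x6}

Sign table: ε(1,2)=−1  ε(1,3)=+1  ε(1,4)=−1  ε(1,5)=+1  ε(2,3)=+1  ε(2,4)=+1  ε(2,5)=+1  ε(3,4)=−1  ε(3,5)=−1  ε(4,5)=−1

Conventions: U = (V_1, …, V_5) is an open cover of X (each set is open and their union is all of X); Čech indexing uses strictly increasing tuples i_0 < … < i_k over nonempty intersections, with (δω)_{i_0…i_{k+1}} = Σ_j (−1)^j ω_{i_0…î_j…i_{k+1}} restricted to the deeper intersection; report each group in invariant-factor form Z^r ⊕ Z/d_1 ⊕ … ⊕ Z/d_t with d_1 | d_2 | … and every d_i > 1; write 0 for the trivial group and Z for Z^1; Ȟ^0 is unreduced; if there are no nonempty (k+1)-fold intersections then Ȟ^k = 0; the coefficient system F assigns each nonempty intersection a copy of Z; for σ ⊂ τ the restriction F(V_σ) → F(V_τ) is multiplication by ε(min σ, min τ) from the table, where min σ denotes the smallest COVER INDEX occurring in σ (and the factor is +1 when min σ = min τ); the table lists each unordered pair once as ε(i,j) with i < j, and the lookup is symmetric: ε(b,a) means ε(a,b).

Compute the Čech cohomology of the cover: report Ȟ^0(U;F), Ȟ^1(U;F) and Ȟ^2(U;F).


Ȟ^0(U;F) ≅ 0,  Ȟ^1(U;F) ≅ Z/2,  Ȟ^2(U;F) ≅ 0

nerve of the cover:
  V12={x8} V15={x5} V23={x9} V34={x1} V45={x6}
C dims 5,5; δ0: rk 5, SNF 1^4·2
Ȟ^0 = (5 − 5) − 0 = 0, so Ȟ^0 ≅ 0
Ȟ^1 = (5 − 0) − 5 = 0 plus torsion [2], so Ȟ^1 ≅ Z/2
Ȟ^2 = (0 − 0) − 0 = 0, so Ȟ^2 ≅ 0


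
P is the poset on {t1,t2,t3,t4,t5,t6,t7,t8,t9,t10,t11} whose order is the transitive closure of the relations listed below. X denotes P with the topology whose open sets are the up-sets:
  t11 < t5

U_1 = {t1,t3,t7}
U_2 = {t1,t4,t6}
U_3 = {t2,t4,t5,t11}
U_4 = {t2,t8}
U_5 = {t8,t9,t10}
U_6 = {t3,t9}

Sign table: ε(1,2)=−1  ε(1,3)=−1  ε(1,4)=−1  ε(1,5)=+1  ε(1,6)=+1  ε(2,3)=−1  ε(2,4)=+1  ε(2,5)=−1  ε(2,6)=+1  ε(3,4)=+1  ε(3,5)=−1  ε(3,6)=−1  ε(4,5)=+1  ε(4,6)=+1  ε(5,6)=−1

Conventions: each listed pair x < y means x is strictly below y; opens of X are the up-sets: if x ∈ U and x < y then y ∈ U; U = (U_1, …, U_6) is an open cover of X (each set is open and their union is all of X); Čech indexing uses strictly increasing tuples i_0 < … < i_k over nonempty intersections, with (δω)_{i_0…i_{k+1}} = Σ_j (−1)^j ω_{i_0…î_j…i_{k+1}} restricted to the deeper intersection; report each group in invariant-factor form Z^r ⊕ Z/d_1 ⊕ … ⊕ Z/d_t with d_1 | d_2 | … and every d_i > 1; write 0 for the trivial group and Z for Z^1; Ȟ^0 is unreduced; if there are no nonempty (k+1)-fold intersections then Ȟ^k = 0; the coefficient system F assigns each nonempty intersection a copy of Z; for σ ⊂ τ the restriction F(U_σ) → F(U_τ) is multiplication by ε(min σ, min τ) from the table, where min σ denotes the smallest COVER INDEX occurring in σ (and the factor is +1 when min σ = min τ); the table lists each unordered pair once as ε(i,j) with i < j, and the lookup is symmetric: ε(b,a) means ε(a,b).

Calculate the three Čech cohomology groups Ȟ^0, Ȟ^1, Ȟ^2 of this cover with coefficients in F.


Ȟ^0 = 0,  Ȟ^1 = Z/2,  Ȟ^2 = 0

cover nerve:
  U12={t1} U16={t3} U23={t4} U34={t2} U45={t8} U56={t9}
C dims 6,6; δ0: rk 6, SNF 1^5·2
Ȟ^0: (6−6)−0=0 ⇒ 0
Ȟ^1: (6−0)−6=0 plus torsion [2] ⇒ Z/2
Ȟ^2: (0−0)−0=0 ⇒ 0


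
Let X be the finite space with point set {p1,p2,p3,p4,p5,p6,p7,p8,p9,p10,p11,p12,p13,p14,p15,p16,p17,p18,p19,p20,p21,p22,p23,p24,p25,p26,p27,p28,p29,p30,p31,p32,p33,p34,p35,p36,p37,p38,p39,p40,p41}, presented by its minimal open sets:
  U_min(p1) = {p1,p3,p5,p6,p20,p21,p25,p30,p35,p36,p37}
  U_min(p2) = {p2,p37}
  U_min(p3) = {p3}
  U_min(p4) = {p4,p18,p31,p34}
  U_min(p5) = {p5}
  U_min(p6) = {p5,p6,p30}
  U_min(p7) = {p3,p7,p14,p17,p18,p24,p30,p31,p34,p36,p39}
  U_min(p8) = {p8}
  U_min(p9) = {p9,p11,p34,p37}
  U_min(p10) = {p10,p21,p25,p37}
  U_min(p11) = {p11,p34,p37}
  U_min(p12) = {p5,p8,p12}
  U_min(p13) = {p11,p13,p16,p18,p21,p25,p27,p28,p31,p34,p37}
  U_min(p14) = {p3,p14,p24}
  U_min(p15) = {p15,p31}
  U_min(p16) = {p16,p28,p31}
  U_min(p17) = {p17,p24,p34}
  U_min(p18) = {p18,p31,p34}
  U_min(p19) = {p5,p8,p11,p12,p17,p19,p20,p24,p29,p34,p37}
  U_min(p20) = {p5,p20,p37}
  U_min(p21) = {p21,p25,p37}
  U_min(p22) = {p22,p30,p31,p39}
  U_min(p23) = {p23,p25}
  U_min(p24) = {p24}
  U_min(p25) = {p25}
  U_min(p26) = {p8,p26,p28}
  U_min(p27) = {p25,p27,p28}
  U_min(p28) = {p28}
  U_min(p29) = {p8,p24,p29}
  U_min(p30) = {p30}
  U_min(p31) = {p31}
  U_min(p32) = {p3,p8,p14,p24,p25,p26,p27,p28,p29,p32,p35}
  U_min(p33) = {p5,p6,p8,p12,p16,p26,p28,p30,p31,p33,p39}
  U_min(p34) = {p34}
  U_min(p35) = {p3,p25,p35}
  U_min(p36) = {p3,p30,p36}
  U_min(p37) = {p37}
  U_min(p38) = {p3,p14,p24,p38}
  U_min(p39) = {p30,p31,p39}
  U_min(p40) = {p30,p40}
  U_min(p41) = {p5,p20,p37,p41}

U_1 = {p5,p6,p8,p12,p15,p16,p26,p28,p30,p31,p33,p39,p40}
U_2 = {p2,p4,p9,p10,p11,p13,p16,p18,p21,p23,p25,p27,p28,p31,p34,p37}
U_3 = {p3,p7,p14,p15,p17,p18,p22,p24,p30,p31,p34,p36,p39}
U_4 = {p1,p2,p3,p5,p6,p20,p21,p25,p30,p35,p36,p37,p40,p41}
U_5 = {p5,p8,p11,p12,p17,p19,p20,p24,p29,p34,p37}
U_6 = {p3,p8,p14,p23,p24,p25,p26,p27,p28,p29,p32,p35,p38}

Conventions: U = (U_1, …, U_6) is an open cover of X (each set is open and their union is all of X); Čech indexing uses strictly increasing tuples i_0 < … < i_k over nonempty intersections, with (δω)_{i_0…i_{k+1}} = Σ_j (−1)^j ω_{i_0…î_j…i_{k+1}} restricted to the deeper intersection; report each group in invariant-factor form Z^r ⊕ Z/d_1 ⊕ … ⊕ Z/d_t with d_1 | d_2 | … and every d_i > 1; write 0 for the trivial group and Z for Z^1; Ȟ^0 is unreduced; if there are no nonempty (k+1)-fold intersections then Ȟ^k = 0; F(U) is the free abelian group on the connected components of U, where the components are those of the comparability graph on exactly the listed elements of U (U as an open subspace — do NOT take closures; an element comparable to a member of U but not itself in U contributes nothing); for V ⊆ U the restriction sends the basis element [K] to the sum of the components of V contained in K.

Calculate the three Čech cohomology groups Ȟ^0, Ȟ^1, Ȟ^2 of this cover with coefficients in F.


Ȟ^0(U;F) ≅ Z; Ȟ^1(U;F) ≅ 0; Ȟ^2(U;F) ≅ Z/2

cover nerve:
  U12={p16,p28,p31} U13={p15,p30,p31,p39} U14={p5,p6,p30,p40} U15={p5,p8,p12} U16={p8,p26,p28} U23={p18,p31,p34} U24={p2,p21,p25,p37} U25={p11,p34,p37} U26={p23,p25,p27,p28} U34={p3,p30,p36} U35={p17,p24,p34} U36={p3,p14,p24} U45={p5,p20,p37} U46={p3,p25,p35} U56={p8,p24,p29}
  U123={p31} U126={p28} U134={p30} U145={p5} U156={p8} U235={p34} U245={p37} U246={p25} U346={p3} U356={p24}
components per intersection:
  U1: {p5,p6,p8,p12,p15,p16,p26,p28,p30,p31,p33,p39,p40}
  U2: {p2,p4,p9,p10,p11,p13,p16,p18,p21,p23,p25,p27,p28,p31,p34,p37}
  U3: {p3,p7,p14,p15,p17,p18,p22,p24,p30,p31,p34,p36,p39}
  U4: {p1,p2,p3,p5,p6,p20,p21,p25,p30,p35,p36,p37,p40,p41}
  U5: {p5,p8,p11,p12,p17,p19,p20,p24,p29,p34,p37}
  U6: {p3,p8,p14,p23,p24,p25,p26,p27,p28,p29,p32,p35,p38}
  U12: {p16,p28,p31}
  U13: {p15,p30,p31,p39}
  U14: {p5,p6,p30,p40}
  U15: {p5,p8,p12}
  U16: {p8,p26,p28}
  U23: {p18,p31,p34}
  U24: {p2,p21,p25,p37}
  U25: {p11,p34,p37}
  U26: {p23,p25,p27,p28}
  U34: {p3,p30,p36}
  U35: {p17,p24,p34}
  U36: {p3,p14,p24}
  U45: {p5,p20,p37}
  U46: {p3,p25,p35}
  U56: {p8,p24,p29}
  U123: {p31}
  U126: {p28}
  U134: {p30}
  U145: {p5}
  U156: {p8}
  U235: {p34}
  U245: {p37}
  U246: {p25}
  U346: {p3}
  U356: {p24}
C dims 6,15,10; δ0: rk 5, SNF 1^5; δ1: rk 10, SNF 1^9·2
Ȟ^0: (6−5)−0=1 ⇒ Z
Ȟ^1: (15−10)−5=0 ⇒ 0
Ȟ^2: (10−0)−10=0 plus torsion [2] ⇒ Z/2


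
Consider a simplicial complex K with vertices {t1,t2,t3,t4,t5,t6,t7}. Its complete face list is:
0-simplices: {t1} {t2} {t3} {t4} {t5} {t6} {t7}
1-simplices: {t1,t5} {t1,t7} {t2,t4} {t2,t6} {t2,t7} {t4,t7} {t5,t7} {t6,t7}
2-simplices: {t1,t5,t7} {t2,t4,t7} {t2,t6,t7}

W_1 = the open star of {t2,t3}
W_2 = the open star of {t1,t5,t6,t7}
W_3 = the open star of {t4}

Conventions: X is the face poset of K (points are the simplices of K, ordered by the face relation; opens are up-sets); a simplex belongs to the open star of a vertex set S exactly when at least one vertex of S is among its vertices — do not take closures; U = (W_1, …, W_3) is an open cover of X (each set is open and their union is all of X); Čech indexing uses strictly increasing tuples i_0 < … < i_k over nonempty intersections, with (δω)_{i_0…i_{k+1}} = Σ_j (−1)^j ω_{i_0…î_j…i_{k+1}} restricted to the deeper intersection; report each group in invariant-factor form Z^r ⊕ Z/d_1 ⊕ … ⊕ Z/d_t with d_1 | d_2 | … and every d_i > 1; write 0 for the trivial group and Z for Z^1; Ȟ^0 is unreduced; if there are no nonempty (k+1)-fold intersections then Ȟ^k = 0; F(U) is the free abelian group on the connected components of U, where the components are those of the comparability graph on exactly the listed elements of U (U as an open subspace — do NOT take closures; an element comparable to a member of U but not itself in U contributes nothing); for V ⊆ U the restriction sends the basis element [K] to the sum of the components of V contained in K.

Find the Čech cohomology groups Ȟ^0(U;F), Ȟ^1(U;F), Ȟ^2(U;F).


Ȟ^0 ≅ Z^2; Ȟ^1 ≅ 0; Ȟ^2 ≅ 0

nonempty intersections:
  W1={{t2},{t3},{t2,t4},{t2,t6},{t2,t7},{t2,t4,t7},{t2,t6,t7}} W2={{t1},{t5},{t6},{t7},{t1,t5},{t1,t7},{t2,t6},{t2,t7},{t4,t7},{t5,t7},{t6,t7},{t1,t5,t7},{t2,t4,t7},{t2,t6,t7}} W3={{t4},{t2,t4},{t4,t7},{t2,t4,t7}}
  W12={{t2,t6},{t2,t7},{t2,t4,t7},{t2,t6,t7}} W13={{t2,t4},{t2,t4,t7}} W23={{t4,t7},{t2,t4,t7}}
  W123={{t2,t4,t7}}
components per intersection:
  W1: {{t2},{t2,t4},{t2,t6},{t2,t7},{t2,t4,t7},{t2,t6,t7}} {{t3}}
  W2: {{t1},{t5},{t6},{t7},{t1,t5},{t1,t7},{t2,t6},{t2,t7},{t4,t7},{t5,t7},{t6,t7},{t1,t5,t7},{t2,t4,t7},{t2,t6,t7}}
  W3: {{t4},{t2,t4},{t4,t7},{t2,t4,t7}}
  W12: {{t2,t6},{t2,t7},{t2,t4,t7},{t2,t6,t7}}
  W13: {{t2,t4},{t2,t4,t7}}
  W23: {{t4,t7},{t2,t4,t7}}
  W123: {{t2,t4,t7}}
C dims 4,3,1; δ0: rk 2, SNF 1^2; δ1: rk 1, SNF 1^1
Ȟ^0: (4−2)−0=2 ⇒ Z^2
Ȟ^1: (3−1)−2=0 ⇒ 0
Ȟ^2: (1−0)−1=0 ⇒ 0


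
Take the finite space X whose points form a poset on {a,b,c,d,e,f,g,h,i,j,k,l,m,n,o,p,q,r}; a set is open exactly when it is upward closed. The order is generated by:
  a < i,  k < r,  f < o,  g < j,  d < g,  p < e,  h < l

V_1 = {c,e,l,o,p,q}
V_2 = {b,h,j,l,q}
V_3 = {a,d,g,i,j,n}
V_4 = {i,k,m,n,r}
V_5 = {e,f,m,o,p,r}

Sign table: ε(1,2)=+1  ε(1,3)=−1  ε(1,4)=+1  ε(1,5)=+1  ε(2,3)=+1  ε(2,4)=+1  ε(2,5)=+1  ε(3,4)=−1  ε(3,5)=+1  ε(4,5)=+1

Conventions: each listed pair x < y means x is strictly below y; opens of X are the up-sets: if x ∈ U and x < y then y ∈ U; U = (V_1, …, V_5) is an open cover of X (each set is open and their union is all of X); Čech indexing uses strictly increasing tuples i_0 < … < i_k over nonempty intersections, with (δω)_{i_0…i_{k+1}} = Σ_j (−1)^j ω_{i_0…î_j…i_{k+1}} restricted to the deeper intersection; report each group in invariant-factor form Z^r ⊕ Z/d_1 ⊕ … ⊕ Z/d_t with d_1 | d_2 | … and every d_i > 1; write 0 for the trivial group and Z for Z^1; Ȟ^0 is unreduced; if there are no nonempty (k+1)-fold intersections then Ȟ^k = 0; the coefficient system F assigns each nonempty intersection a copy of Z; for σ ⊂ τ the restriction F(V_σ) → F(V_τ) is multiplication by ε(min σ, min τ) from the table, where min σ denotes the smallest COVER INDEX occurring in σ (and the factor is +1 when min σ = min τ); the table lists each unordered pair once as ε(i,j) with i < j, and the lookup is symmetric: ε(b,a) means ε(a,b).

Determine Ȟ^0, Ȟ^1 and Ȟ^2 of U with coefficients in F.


cover nerve:
  V12={l,q} V15={e,o,p} V23={j} V34={i,n} V45={m,r}
C dims 5,5; δ0: rk 5, SNF 1^4·2
Ȟ^0: (5−5)−0=0 ⇒ 0
Ȟ^1: (5−0)−5=0 plus torsion [2] ⇒ Z/2
Ȟ^2: (0−0)−0=0 ⇒ 0

Ȟ^0 ≅ 0,  Ȟ^1 ≅ Z/2,  Ȟ^2 ≅ 0


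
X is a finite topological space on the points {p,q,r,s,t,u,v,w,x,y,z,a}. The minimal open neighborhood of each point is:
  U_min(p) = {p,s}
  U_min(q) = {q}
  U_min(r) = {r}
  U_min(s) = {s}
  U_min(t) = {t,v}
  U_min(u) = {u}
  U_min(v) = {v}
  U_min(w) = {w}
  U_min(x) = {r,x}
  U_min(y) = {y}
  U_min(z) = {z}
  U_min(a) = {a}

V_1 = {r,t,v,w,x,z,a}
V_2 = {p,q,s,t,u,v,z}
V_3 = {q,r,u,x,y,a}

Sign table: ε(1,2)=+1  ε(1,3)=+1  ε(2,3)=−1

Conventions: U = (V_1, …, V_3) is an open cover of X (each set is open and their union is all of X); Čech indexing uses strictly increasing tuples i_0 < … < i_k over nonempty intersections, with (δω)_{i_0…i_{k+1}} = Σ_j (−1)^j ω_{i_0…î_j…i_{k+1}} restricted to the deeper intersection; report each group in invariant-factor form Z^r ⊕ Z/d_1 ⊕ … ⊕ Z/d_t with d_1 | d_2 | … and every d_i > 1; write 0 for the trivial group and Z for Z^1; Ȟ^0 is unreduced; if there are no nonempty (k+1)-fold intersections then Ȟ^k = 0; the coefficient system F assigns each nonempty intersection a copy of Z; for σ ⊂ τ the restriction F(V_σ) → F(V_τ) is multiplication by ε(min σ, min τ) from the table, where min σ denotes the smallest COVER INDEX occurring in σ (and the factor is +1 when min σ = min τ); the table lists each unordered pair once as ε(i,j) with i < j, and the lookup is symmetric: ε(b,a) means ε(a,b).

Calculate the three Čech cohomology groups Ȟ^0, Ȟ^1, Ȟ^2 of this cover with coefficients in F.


Ȟ^0(U;F) ≅ 0, Ȟ^1(U;F) ≅ Z/2, Ȟ^2(U;F) ≅ 0

nonempty overlaps:
  V12={t,v,z} V13={r,x,a} V23={q,u}
C dims 3,3; δ0: rk 3, SNF 1^2·2
degree 0: 3−3−0 = 0 → Ȟ^0 ≅ 0
degree 1: 3−0−3 = 0 plus torsion [2] → Ȟ^1 ≅ Z/2
degree 2: 0−0−0 = 0 → Ȟ^2 ≅ 0


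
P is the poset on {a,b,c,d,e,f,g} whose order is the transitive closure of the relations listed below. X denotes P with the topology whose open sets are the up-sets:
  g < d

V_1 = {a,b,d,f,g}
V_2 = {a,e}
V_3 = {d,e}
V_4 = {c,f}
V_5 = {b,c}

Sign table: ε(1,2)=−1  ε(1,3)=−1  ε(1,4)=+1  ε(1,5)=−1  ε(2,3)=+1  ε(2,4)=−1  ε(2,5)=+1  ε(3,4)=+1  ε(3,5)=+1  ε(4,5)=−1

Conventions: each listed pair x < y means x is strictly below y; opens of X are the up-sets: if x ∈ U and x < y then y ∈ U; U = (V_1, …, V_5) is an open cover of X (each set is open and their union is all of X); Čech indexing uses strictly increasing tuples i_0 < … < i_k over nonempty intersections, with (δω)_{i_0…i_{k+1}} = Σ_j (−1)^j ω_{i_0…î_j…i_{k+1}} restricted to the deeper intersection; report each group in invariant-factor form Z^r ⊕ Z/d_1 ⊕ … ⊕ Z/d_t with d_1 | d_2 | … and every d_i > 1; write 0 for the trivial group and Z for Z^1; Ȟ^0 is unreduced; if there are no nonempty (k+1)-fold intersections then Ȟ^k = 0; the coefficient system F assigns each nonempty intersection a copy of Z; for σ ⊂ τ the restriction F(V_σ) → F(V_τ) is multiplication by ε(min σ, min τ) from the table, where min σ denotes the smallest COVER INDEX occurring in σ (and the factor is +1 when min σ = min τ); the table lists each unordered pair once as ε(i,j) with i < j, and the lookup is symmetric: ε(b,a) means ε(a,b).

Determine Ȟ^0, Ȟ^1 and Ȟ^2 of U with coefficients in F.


nerve simplices:
  V12={a} V13={d} V14={f} V15={b} V23={e} V45={c}
C dims 5,6; δ0: rk 4, SNF 1^4
degree 0: 5−4−0 = 1 → Ȟ^0 ≅ Z
degree 1: 6−0−4 = 2 → Ȟ^1 ≅ Z^2
degree 2: 0−0−0 = 0 → Ȟ^2 ≅ 0

Ȟ^0 ≅ Z, Ȟ^1 ≅ Z^2, Ȟ^2 ≅ 0


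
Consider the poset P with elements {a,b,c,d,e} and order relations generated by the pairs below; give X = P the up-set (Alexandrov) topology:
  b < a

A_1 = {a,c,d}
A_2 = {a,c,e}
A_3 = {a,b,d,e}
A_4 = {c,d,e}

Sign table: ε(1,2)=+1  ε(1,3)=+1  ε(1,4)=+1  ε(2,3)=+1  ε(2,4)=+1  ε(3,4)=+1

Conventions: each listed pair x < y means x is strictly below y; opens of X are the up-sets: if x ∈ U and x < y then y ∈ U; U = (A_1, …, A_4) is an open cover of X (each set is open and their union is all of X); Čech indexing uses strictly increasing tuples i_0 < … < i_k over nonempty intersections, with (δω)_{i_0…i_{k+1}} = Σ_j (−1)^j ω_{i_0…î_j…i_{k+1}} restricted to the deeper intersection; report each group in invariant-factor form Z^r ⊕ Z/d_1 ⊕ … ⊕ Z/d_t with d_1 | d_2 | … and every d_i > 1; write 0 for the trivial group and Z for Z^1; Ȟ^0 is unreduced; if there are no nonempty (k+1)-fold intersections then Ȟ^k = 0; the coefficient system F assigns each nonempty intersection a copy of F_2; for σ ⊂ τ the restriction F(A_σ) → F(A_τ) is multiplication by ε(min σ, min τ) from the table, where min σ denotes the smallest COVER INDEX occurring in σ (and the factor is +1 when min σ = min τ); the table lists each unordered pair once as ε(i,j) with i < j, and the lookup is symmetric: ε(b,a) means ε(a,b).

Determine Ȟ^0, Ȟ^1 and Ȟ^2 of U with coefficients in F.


Ȟ^0 ≅ Z/2, Ȟ^1 ≅ 0 and Ȟ^2 ≅ Z/2

intersection data:
  A12={a,c} A13={a,d} A14={c,d} A23={a,e} A24={c,e} A34={d,e}
  A123={a} A124={c} A134={d} A234={e}
C dims 4,6,4; δ0: rk_F2 3; δ1: rk_F2 3
Ȟ^0 = (4 − 3) − 0 = 1, so Ȟ^0 ≅ Z/2
Ȟ^1 = (6 − 3) − 3 = 0, so Ȟ^1 ≅ 0
Ȟ^2 = (4 − 0) − 3 = 1, so Ȟ^2 ≅ Z/2


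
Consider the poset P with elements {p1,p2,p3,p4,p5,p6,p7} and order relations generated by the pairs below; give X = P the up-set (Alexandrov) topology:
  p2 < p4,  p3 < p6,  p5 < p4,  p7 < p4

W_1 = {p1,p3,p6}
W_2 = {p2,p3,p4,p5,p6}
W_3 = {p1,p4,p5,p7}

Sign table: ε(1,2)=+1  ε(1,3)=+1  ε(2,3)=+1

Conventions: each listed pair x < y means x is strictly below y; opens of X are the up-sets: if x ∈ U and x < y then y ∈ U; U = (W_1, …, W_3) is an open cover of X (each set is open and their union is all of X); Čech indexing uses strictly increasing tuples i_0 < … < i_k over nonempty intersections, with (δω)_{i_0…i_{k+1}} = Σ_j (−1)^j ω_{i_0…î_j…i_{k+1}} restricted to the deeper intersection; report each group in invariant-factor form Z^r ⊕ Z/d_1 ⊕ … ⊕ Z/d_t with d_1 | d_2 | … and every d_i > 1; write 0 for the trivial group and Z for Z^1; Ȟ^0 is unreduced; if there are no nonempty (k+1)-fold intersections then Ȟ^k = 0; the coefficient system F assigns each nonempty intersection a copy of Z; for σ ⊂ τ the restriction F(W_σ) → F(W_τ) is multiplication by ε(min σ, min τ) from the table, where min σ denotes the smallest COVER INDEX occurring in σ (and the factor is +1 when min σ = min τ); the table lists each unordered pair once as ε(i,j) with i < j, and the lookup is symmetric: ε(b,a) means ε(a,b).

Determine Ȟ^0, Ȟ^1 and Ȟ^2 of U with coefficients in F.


Ȟ^0(U;F) ≅ Z, Ȟ^1(U;F) ≅ Z and Ȟ^2(U;F) ≅ 0

cover nerve:
  W12={p3,p6} W13={p1} W23={p4,p5}
C dims 3,3; δ0: rk 2, SNF 1^2
Ȟ^0: (3−2)−0=1 ⇒ Z
Ȟ^1: (3−0)−2=1 ⇒ Z
Ȟ^2: (0−0)−0=0 ⇒ 0


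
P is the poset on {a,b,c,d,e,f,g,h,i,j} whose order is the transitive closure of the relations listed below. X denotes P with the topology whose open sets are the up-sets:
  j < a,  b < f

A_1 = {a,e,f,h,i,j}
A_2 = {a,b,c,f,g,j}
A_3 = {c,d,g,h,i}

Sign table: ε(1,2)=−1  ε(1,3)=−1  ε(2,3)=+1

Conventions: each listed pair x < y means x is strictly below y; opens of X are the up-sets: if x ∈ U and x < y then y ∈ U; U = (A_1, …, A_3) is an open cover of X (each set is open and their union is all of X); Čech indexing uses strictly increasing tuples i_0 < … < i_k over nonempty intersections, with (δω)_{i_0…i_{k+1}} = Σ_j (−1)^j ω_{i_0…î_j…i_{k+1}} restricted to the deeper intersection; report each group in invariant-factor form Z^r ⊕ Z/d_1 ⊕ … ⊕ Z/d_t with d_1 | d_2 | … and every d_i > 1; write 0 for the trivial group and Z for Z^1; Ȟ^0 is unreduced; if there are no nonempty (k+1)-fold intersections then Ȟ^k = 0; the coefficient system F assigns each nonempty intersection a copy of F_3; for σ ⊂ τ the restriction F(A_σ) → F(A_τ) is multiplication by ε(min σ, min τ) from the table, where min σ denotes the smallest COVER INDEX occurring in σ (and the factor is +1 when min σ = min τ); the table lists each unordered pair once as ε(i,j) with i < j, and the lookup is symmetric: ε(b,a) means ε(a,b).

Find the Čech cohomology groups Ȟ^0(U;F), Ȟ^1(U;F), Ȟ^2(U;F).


cover nerve:
  A12={a,f,j} A13={h,i} A23={c,g}
C dims 3,3; δ0: rk_F3 2
Ȟ^0: (3−2)−0=1 ⇒ Z/3
Ȟ^1: (3−0)−2=1 ⇒ Z/3
Ȟ^2: (0−0)−0=0 ⇒ 0

Ȟ^0 ≅ Z/3,  Ȟ^1 ≅ Z/3,  Ȟ^2 ≅ 0
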